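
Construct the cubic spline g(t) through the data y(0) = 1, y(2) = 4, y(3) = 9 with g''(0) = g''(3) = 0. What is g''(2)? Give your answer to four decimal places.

With σ_i denoting the second derivative at x_i, h_i = 2, 1, and Δ_i = (y_(i+1) − y_i)/h_i = 3/2, 5:
  2·σ_0 + 6·σ_1 + 1·σ_2 = 6(Δ_1 - Δ_0) = 21
Natural end conditions: σ_0 = σ_2 = 0.
Hence σ_0 = 0, σ_1 = 7/2, σ_2 = 0.

3.5000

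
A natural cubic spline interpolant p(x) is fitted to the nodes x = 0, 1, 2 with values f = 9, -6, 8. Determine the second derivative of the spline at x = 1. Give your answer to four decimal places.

With M_i denoting the second derivative at x_i, h_i = 1, 1, and Δ_i = (y_(i+1) − y_i)/h_i = -15, 14:
  1·M_0 + 4·M_1 + 1·M_2 = 6(Δ_1 - Δ_0) = 174
Natural end conditions: M_0 = M_2 = 0.
Solving the tridiagonal system: M_0 = 0, M_1 = 87/2, M_2 = 0.

43.5000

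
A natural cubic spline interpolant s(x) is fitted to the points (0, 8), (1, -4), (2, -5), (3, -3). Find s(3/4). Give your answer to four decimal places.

Let M_i = s''(x_i). Step sizes h_i = 1, 1, 1; slopes of the chords Δ_i = (y_(i+1) - y_i)/h_i = -12, -1, 2.
  1·M_0 + 4·M_1 + 1·M_2 = 6(Δ_1 - Δ_0) = 66
  1·M_1 + 4·M_2 + 1·M_3 = 6(Δ_2 - Δ_1) = 18
Natural end conditions: M_0 = M_3 = 0.
Hence M_0 = 0, M_1 = 82/5, M_2 = 2/5, M_3 = 0.
On [0, 1], s(x) = 8 - 221/15·x + 0·x² + 41/15·x³.
With x = 3/4: s(3/4) = -607/320.

-1.8969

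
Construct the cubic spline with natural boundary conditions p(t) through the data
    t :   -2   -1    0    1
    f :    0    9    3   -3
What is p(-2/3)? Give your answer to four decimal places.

Let M_i = p''(x_i). Step sizes h_i = 1, 1, 1; slopes of the chords Δ_i = (y_(i+1) - y_i)/h_i = 9, -6, -6.
  1·M_0 + 4·M_1 + 1·M_2 = 6(Δ_1 - Δ_0) = -90
  1·M_1 + 4·M_2 + 1·M_3 = 6(Δ_2 - Δ_1) = 0
Natural end conditions: M_0 = M_3 = 0.
Hence M_0 = 0, M_1 = -24, M_2 = 6, M_3 = 0.
On [-1, 0], p(t) = 9 + 1·(t + 1) - 12·(t + 1)² + 5·(t + 1)³.
With (t + 1) = 1/3: p(-2/3) = 221/27.

8.1852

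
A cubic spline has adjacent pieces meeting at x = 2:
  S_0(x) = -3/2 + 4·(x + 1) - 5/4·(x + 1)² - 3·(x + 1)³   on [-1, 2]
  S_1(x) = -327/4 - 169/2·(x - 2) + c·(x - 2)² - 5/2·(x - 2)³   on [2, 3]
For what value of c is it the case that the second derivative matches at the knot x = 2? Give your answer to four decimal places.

S_0''(x) = -5/2 - 18·(x + 1), so S_0''(2) = -113/2. On the right, S_1''(2) = 2c, so c = -113/4.

-28.2500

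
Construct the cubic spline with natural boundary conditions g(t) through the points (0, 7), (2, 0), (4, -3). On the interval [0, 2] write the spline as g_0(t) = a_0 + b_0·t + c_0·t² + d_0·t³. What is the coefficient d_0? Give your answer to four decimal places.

0.1250

Put M_i = g'' at the i-th knot. Here h = (2, 2) and Δ = (-7/2, -3/2), so the interior equations h_(i-1)·M_(i-1) + 2(h_(i-1)+h_i)·M_i + h_i·M_(i+1) = 6(Δ_i − Δ_(i-1)) read
  2·M_0 + 8·M_1 + 2·M_2 = 6(Δ_1 - Δ_0) = 12
Natural end conditions: M_0 = M_2 = 0.
Solving: M_0 = 0, M_1 = 3/2, M_2 = 0.
On [0, 2], with g_0(t) = a_0 + b_0·t + c_0·t² + d_0·t³: c_0 = M_0/2 = 0, d_0 = (M_1 - M_0)/(6h_0) = 1/8, b_0 = Δ_0 - h_0(2M_0 + M_1)/6 = -4.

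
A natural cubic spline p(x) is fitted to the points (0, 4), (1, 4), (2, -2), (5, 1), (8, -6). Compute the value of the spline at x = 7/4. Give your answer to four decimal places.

-0.5078

Put M_i = p'' at the i-th knot. Here h = (1, 1, 3, 3) and Δ = (0, -6, 1, -7/3), so the interior equations h_(i-1)·M_(i-1) + 2(h_(i-1)+h_i)·M_i + h_i·M_(i+1) = 6(Δ_i − Δ_(i-1)) read
  1·M_0 + 4·M_1 + 1·M_2 = 6(Δ_1 - Δ_0) = -36
  1·M_1 + 8·M_2 + 3·M_3 = 6(Δ_2 - Δ_1) = 42
  3·M_2 + 12·M_3 + 3·M_4 = 6(Δ_3 - Δ_2) = -20
Natural end conditions: M_0 = M_4 = 0.
Solving: M_0 = 0, M_1 = -11, M_2 = 8, M_3 = -11/3, M_4 = 0.
On [1, 2], p(x) = 4 - 11/3·(x - 1) - 11/2·(x - 1)² + 19/6·(x - 1)³.
With (x - 1) = 3/4: p(7/4) = -65/128.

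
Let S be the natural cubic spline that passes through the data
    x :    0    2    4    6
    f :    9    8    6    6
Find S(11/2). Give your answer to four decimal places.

5.8594

Put M_i = S'' at the i-th knot. Here h = (2, 2, 2) and Δ = (-1/2, -1, 0), so the interior equations h_(i-1)·M_(i-1) + 2(h_(i-1)+h_i)·M_i + h_i·M_(i+1) = 6(Δ_i − Δ_(i-1)) read
  2·M_0 + 8·M_1 + 2·M_2 = 6(Δ_1 - Δ_0) = -3
  2·M_1 + 8·M_2 + 2·M_3 = 6(Δ_2 - Δ_1) = 6
Natural end conditions: M_0 = M_3 = 0.
Hence M_0 = 0, M_1 = -3/5, M_2 = 9/10, M_3 = 0.
On [4, 6], S(x) = 6 - 3/5·(x - 4) + 9/20·(x - 4)² - 3/40·(x - 4)³.
With (x - 4) = 3/2: S(11/2) = 375/64.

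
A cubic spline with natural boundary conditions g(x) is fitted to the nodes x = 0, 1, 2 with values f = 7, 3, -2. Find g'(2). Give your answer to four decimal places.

Let M_i = g''(x_i). Step sizes h_i = 1, 1; slopes of the chords Δ_i = (y_(i+1) - y_i)/h_i = -4, -5.
  1·M_0 + 4·M_1 + 1·M_2 = 6(Δ_1 - Δ_0) = -6
Natural end conditions: M_0 = M_2 = 0.
Solving: M_0 = 0, M_1 = -3/2, M_2 = 0.
On [1, 2], g'(x) = b_1 + 2c_1·(x - 1) + 3d_1·(x - 1)² with b_1 = Δ_1 - h_1(2M_1 + M_2)/6 = -9/2, c_1 = M_1/2 = -3/4, d_1 = (M_2 - M_1)/(6h_1) = 1/4. So g'(2) = -21/4.

-5.2500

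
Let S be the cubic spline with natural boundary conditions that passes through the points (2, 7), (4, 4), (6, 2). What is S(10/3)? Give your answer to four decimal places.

4.9074

Let m_i = S''(x_i). Step sizes h_i = 2, 2; slopes of the chords Δ_i = (y_(i+1) - y_i)/h_i = -3/2, -1.
  2·m_0 + 8·m_1 + 2·m_2 = 6(Δ_1 - Δ_0) = 3
Natural end conditions: m_0 = m_2 = 0.
Solving the tridiagonal system: m_0 = 0, m_1 = 3/8, m_2 = 0.
On [2, 4], S(t) = 7 - 13/8·(t - 2) + 0·(t - 2)² + 1/32·(t - 2)³.
With (t - 2) = 4/3: S(10/3) = 265/54.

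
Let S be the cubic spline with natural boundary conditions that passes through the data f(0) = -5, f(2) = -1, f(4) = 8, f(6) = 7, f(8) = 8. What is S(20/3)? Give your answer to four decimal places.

Write m_i for S''(x_i). With h_i = 2, 2, 2, 2 and divided differences Δ_i = 2, 9/2, -1/2, 1/2, the continuity of S' gives the tridiagonal system
  2·m_0 + 8·m_1 + 2·m_2 = 6(Δ_1 - Δ_0) = 15
  2·m_1 + 8·m_2 + 2·m_3 = 6(Δ_2 - Δ_1) = -30
  2·m_2 + 8·m_3 + 2·m_4 = 6(Δ_3 - Δ_2) = 6
Natural end conditions: m_0 = m_4 = 0.
Solving: m_0 = 0, m_1 = 351/112, m_2 = -141/28, m_3 = 225/112, m_4 = 0.
On [6, 8], S(x) = 7 - 47/56·(x - 6) + 225/224·(x - 6)² - 75/448·(x - 6)³.
With (x - 6) = 2/3: S(20/3) = 1723/252.

6.8373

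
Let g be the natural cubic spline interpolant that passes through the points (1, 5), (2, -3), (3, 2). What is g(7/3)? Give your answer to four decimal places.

-2.5370

Put M_i = g'' at the i-th knot. Here h = (1, 1) and Δ = (-8, 5), so the interior equations h_(i-1)·M_(i-1) + 2(h_(i-1)+h_i)·M_i + h_i·M_(i+1) = 6(Δ_i − Δ_(i-1)) read
  1·M_0 + 4·M_1 + 1·M_2 = 6(Δ_1 - Δ_0) = 78
Natural end conditions: M_0 = M_2 = 0.
Solving the tridiagonal system: M_0 = 0, M_1 = 39/2, M_2 = 0.
On [2, 3], g(x) = -3 - 3/2·(x - 2) + 39/4·(x - 2)² - 13/4·(x - 2)³.
With (x - 2) = 1/3: g(7/3) = -137/54.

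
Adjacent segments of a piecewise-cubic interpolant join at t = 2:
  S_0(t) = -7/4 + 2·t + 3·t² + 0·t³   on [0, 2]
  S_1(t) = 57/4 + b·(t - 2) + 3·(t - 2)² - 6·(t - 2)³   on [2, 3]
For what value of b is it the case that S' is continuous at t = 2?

14

S_0'(t) = 2 + 6·t + 0·t², so S_0'(2) = 14. On the right, S_1'(2) = b, so b = 14.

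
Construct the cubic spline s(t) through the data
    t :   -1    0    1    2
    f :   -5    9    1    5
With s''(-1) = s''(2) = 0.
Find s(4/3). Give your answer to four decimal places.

0.6049

Put σ_i = s'' at the i-th knot. Here h = (1, 1, 1) and Δ = (14, -8, 4), so the interior equations h_(i-1)·σ_(i-1) + 2(h_(i-1)+h_i)·σ_i + h_i·σ_(i+1) = 6(Δ_i − Δ_(i-1)) read
  1·σ_0 + 4·σ_1 + 1·σ_2 = 6(Δ_1 - Δ_0) = -132
  1·σ_1 + 4·σ_2 + 1·σ_3 = 6(Δ_2 - Δ_1) = 72
Natural end conditions: σ_0 = σ_3 = 0.
Solving: σ_0 = 0, σ_1 = -40, σ_2 = 28, σ_3 = 0.
On [1, 2], s(t) = 1 - 16/3·(t - 1) + 14·(t - 1)² - 14/3·(t - 1)³.
With (t - 1) = 1/3: s(4/3) = 49/81.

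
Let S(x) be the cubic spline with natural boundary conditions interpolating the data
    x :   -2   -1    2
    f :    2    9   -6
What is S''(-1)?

Let M_i = S''(x_i). Step sizes h_i = 1, 3; slopes of the chords Δ_i = (y_(i+1) - y_i)/h_i = 7, -5.
  1·M_0 + 8·M_1 + 3·M_2 = 6(Δ_1 - Δ_0) = -72
Natural end conditions: M_0 = M_2 = 0.
Hence M_0 = 0, M_1 = -9, M_2 = 0.

-9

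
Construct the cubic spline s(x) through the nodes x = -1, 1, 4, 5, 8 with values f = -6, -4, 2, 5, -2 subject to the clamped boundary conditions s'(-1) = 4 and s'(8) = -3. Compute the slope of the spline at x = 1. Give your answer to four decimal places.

0.1966

Write M_i for s''(x_i). With h_i = 2, 3, 1, 3 and divided differences Δ_i = 1, 2, 3, -7/3, the continuity of s' gives the tridiagonal system
  2·M_0 + 10·M_1 + 3·M_2 = 6(Δ_1 - Δ_0) = 6
  3·M_1 + 8·M_2 + 1·M_3 = 6(Δ_2 - Δ_1) = 6
  1·M_2 + 8·M_3 + 3·M_4 = 6(Δ_3 - Δ_2) = -32
Clamped end conditions give two more equations: 2h_0·M_0 + h_0·M_1 = 6(Δ_0 - s'(-1)) = -18 and h_3·M_3 + 2h_3·M_4 = 6(s'(8) - Δ_3) = -4.
Forward elimination and back-substitution give M_0 = -925/178, M_1 = 124/89, M_2 = 73/89, M_3 = -422/89, M_4 = 455/267.
On [1, 4], s'(x) = b_1 + 2c_1·(x - 1) + 3d_1·(x - 1)² with b_1 = Δ_1 - h_1(2M_1 + M_2)/6 = 35/178, c_1 = M_1/2 = 62/89, d_1 = (M_2 - M_1)/(6h_1) = -17/534. So s'(1) = 35/178.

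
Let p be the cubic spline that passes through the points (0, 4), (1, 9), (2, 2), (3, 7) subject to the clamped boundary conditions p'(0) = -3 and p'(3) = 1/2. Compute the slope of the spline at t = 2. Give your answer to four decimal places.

Put m_i = p'' at the i-th knot. Here h = (1, 1, 1) and Δ = (5, -7, 5), so the interior equations h_(i-1)·m_(i-1) + 2(h_(i-1)+h_i)·m_i + h_i·m_(i+1) = 6(Δ_i − Δ_(i-1)) read
  1·m_0 + 4·m_1 + 1·m_2 = 6(Δ_1 - Δ_0) = -72
  1·m_1 + 4·m_2 + 1·m_3 = 6(Δ_2 - Δ_1) = 72
Clamped end conditions give two more equations: 2h_0·m_0 + h_0·m_1 = 6(Δ_0 - p'(0)) = 48 and h_2·m_2 + 2h_2·m_3 = 6(p'(3) - Δ_2) = -27.
Solving: m_0 = 641/15, m_1 = -562/15, m_2 = 527/15, m_3 = -466/15.
On [2, 3], p'(t) = b_2 + 2c_2·(t - 2) + 3d_2·(t - 2)² with b_2 = Δ_2 - h_2(2m_2 + m_3)/6 = -23/15, c_2 = m_2/2 = 527/30, d_2 = (m_3 - m_2)/(6h_2) = -331/30. So p'(2) = -23/15.

-1.5333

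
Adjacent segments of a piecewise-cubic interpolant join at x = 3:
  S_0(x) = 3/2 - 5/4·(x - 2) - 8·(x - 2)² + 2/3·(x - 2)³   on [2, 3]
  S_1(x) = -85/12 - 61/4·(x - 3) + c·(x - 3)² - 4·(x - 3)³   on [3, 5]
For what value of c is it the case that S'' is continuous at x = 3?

-6

S_0''(x) = -16 + 4·(x - 2), so S_0''(3) = -12. On the right, S_1''(3) = 2c, so c = -6.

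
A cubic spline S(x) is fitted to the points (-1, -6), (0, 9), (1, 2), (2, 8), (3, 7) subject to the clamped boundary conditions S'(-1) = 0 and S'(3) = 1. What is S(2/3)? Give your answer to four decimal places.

4.8545

Put M_i = S'' at the i-th knot. Here h = (1, 1, 1, 1) and Δ = (15, -7, 6, -1), so the interior equations h_(i-1)·M_(i-1) + 2(h_(i-1)+h_i)·M_i + h_i·M_(i+1) = 6(Δ_i − Δ_(i-1)) read
  1·M_0 + 4·M_1 + 1·M_2 = 6(Δ_1 - Δ_0) = -132
  1·M_1 + 4·M_2 + 1·M_3 = 6(Δ_2 - Δ_1) = 78
  1·M_2 + 4·M_3 + 1·M_4 = 6(Δ_3 - Δ_2) = -42
Clamped end conditions give two more equations: 2h_0·M_0 + h_0·M_1 = 6(Δ_0 - S'(-1)) = 90 and h_3·M_3 + 2h_3·M_4 = 6(S'(3) - Δ_3) = 12.
Solving: M_0 = 1067/14, M_1 = -437/7, M_2 = 83/2, M_3 = -179/7, M_4 = 263/14.
On [0, 1], S(x) = 9 + 193/28·x - 437/14·x² + 485/28·x³.
With x = 2/3: S(2/3) = 1835/378.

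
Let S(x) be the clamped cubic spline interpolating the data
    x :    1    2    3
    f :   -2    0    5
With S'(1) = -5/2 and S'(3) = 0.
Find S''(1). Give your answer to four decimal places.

Put M_i = S'' at the i-th knot. Here h = (1, 1) and Δ = (2, 5), so the interior equations h_(i-1)·M_(i-1) + 2(h_(i-1)+h_i)·M_i + h_i·M_(i+1) = 6(Δ_i − Δ_(i-1)) read
  1·M_0 + 4·M_1 + 1·M_2 = 6(Δ_1 - Δ_0) = 18
Clamped end conditions give two more equations: 2h_0·M_0 + h_0·M_1 = 6(Δ_0 - S'(1)) = 27 and h_1·M_1 + 2h_1·M_2 = 6(S'(3) - Δ_1) = -30.
Solving the tridiagonal system: M_0 = 41/4, M_1 = 13/2, M_2 = -73/4.

10.2500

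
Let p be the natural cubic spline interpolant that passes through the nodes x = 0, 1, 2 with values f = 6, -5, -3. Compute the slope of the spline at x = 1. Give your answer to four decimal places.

Let M_i = p''(x_i). Step sizes h_i = 1, 1; slopes of the chords Δ_i = (y_(i+1) - y_i)/h_i = -11, 2.
  1·M_0 + 4·M_1 + 1·M_2 = 6(Δ_1 - Δ_0) = 78
Natural end conditions: M_0 = M_2 = 0.
Hence M_0 = 0, M_1 = 39/2, M_2 = 0.
On [1, 2], p'(x) = b_1 + 2c_1·(x - 1) + 3d_1·(x - 1)² with b_1 = Δ_1 - h_1(2M_1 + M_2)/6 = -9/2, c_1 = M_1/2 = 39/4, d_1 = (M_2 - M_1)/(6h_1) = -13/4. So p'(1) = -9/2.

-4.5000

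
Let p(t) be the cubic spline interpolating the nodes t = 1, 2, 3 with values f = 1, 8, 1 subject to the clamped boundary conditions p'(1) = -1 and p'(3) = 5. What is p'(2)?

-1

Put m_i = p'' at the i-th knot. Here h = (1, 1) and Δ = (7, -7), so the interior equations h_(i-1)·m_(i-1) + 2(h_(i-1)+h_i)·m_i + h_i·m_(i+1) = 6(Δ_i − Δ_(i-1)) read
  1·m_0 + 4·m_1 + 1·m_2 = 6(Δ_1 - Δ_0) = -84
Clamped end conditions give two more equations: 2h_0·m_0 + h_0·m_1 = 6(Δ_0 - p'(1)) = 48 and h_1·m_1 + 2h_1·m_2 = 6(p'(3) - Δ_1) = 72.
Hence m_0 = 48, m_1 = -48, m_2 = 60.
On [2, 3], p'(t) = b_1 + 2c_1·(t - 2) + 3d_1·(t - 2)² with b_1 = Δ_1 - h_1(2m_1 + m_2)/6 = -1, c_1 = m_1/2 = -24, d_1 = (m_2 - m_1)/(6h_1) = 18. So p'(2) = -1.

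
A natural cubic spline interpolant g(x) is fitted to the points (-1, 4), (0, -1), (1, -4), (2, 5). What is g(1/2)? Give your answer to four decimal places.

Put M_i = g'' at the i-th knot. Here h = (1, 1, 1) and Δ = (-5, -3, 9), so the interior equations h_(i-1)·M_(i-1) + 2(h_(i-1)+h_i)·M_i + h_i·M_(i+1) = 6(Δ_i − Δ_(i-1)) read
  1·M_0 + 4·M_1 + 1·M_2 = 6(Δ_1 - Δ_0) = 12
  1·M_1 + 4·M_2 + 1·M_3 = 6(Δ_2 - Δ_1) = 72
Natural end conditions: M_0 = M_3 = 0.
Solving the tridiagonal system: M_0 = 0, M_1 = -8/5, M_2 = 92/5, M_3 = 0.
On [0, 1], g(x) = -1 - 83/15·x - 4/5·x² + 10/3·x³.
With x = 1/2: g(1/2) = -71/20.

-3.5500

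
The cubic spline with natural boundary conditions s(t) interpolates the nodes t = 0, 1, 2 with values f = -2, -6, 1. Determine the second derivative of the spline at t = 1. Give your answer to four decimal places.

Let σ_i = s''(x_i). Step sizes h_i = 1, 1; slopes of the chords Δ_i = (y_(i+1) - y_i)/h_i = -4, 7.
  1·σ_0 + 4·σ_1 + 1·σ_2 = 6(Δ_1 - Δ_0) = 66
Natural end conditions: σ_0 = σ_2 = 0.
Forward elimination and back-substitution give σ_0 = 0, σ_1 = 33/2, σ_2 = 0.

16.5000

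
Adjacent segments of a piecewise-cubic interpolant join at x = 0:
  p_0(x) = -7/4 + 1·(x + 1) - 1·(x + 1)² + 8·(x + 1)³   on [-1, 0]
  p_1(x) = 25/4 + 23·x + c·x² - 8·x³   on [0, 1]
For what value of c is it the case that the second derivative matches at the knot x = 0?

p_0''(x) = -2 + 48·(x + 1), so p_0''(0) = 46. On the right, p_1''(0) = 2c, so c = 23.

23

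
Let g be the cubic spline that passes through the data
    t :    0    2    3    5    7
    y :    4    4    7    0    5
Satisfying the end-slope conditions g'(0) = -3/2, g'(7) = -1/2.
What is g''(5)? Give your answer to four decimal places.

Put σ_i = g'' at the i-th knot. Here h = (2, 1, 2, 2) and Δ = (0, 3, -7/2, 5/2), so the interior equations h_(i-1)·σ_(i-1) + 2(h_(i-1)+h_i)·σ_i + h_i·σ_(i+1) = 6(Δ_i − Δ_(i-1)) read
  2·σ_0 + 6·σ_1 + 1·σ_2 = 6(Δ_1 - Δ_0) = 18
  1·σ_1 + 6·σ_2 + 2·σ_3 = 6(Δ_2 - Δ_1) = -39
  2·σ_2 + 8·σ_3 + 2·σ_4 = 6(Δ_3 - Δ_2) = 36
Clamped end conditions give two more equations: 2h_0·σ_0 + h_0·σ_1 = 6(Δ_0 - g'(0)) = 9 and h_3·σ_3 + 2h_3·σ_4 = 6(g'(7) - Δ_3) = -18.
Hence σ_0 = -35/244, σ_1 = 292/61, σ_2 = -1273/122, σ_3 = 574/61, σ_4 = -1123/122.

9.4098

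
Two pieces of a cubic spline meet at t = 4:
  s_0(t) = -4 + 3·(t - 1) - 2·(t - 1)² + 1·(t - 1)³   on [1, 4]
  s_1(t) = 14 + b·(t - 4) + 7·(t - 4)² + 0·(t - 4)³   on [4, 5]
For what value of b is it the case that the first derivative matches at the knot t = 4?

18

s_0'(t) = 3 - 4·(t - 1) + 3·(t - 1)², so s_0'(4) = 18. On the right, s_1'(4) = b, so b = 18.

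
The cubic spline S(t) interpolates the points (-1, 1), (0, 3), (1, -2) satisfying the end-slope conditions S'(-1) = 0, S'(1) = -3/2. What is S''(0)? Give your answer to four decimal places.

-19.5000

With σ_i denoting the second derivative at x_i, h_i = 1, 1, and Δ_i = (y_(i+1) − y_i)/h_i = 2, -5:
  1·σ_0 + 4·σ_1 + 1·σ_2 = 6(Δ_1 - Δ_0) = -42
Clamped end conditions give two more equations: 2h_0·σ_0 + h_0·σ_1 = 6(Δ_0 - S'(-1)) = 12 and h_1·σ_1 + 2h_1·σ_2 = 6(S'(1) - Δ_1) = 21.
Hence σ_0 = 63/4, σ_1 = -39/2, σ_2 = 81/4.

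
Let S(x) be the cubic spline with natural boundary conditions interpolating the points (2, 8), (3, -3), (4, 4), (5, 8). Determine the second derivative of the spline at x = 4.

With m_i denoting the second derivative at x_i, h_i = 1, 1, 1, and Δ_i = (y_(i+1) − y_i)/h_i = -11, 7, 4:
  1·m_0 + 4·m_1 + 1·m_2 = 6(Δ_1 - Δ_0) = 108
  1·m_1 + 4·m_2 + 1·m_3 = 6(Δ_2 - Δ_1) = -18
Natural end conditions: m_0 = m_3 = 0.
Solving the tridiagonal system: m_0 = 0, m_1 = 30, m_2 = -12, m_3 = 0.

-12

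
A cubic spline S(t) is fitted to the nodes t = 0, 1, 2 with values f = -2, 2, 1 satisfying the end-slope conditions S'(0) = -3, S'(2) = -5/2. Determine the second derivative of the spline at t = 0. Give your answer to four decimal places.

28.7500

Put M_i = S'' at the i-th knot. Here h = (1, 1) and Δ = (4, -1), so the interior equations h_(i-1)·M_(i-1) + 2(h_(i-1)+h_i)·M_i + h_i·M_(i+1) = 6(Δ_i − Δ_(i-1)) read
  1·M_0 + 4·M_1 + 1·M_2 = 6(Δ_1 - Δ_0) = -30
Clamped end conditions give two more equations: 2h_0·M_0 + h_0·M_1 = 6(Δ_0 - S'(0)) = 42 and h_1·M_1 + 2h_1·M_2 = 6(S'(2) - Δ_1) = -9.
Forward elimination and back-substitution give M_0 = 115/4, M_1 = -31/2, M_2 = 13/4.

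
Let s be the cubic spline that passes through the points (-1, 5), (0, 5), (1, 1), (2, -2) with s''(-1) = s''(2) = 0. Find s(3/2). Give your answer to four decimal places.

-0.7000

Put M_i = s'' at the i-th knot. Here h = (1, 1, 1) and Δ = (0, -4, -3), so the interior equations h_(i-1)·M_(i-1) + 2(h_(i-1)+h_i)·M_i + h_i·M_(i+1) = 6(Δ_i − Δ_(i-1)) read
  1·M_0 + 4·M_1 + 1·M_2 = 6(Δ_1 - Δ_0) = -24
  1·M_1 + 4·M_2 + 1·M_3 = 6(Δ_2 - Δ_1) = 6
Natural end conditions: M_0 = M_3 = 0.
Solving the tridiagonal system: M_0 = 0, M_1 = -34/5, M_2 = 16/5, M_3 = 0.
On [1, 2], s(x) = 1 - 61/15·(x - 1) + 8/5·(x - 1)² - 8/15·(x - 1)³.
With (x - 1) = 1/2: s(3/2) = -7/10.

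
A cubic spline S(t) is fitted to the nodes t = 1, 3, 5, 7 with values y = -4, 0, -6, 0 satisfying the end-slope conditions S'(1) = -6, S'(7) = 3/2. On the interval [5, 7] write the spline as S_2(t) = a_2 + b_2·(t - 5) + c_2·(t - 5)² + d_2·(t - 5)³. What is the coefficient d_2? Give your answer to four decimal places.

-1.2750

Let M_i = S''(x_i). Step sizes h_i = 2, 2, 2; slopes of the chords Δ_i = (y_(i+1) - y_i)/h_i = 2, -3, 3.
  2·M_0 + 8·M_1 + 2·M_2 = 6(Δ_1 - Δ_0) = -30
  2·M_1 + 8·M_2 + 2·M_3 = 6(Δ_2 - Δ_1) = 36
Clamped end conditions give two more equations: 2h_0·M_0 + h_0·M_1 = 6(Δ_0 - S'(1)) = 48 and h_2·M_2 + 2h_2·M_3 = 6(S'(7) - Δ_2) = -9.
Forward elimination and back-substitution give M_0 = 171/10, M_1 = -51/5, M_2 = 87/10, M_3 = -33/5.
On [5, 7], with S_2(t) = a_2 + b_2·(t - 5) + c_2·(t - 5)² + d_2·(t - 5)³: c_2 = M_2/2 = 87/20, d_2 = (M_3 - M_2)/(6h_2) = -51/40, b_2 = Δ_2 - h_2(2M_2 + M_3)/6 = -3/5.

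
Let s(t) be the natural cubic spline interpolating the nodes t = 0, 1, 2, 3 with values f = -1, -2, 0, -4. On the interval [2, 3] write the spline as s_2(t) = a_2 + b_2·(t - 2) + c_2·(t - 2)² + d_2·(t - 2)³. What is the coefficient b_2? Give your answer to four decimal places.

With M_i denoting the second derivative at x_i, h_i = 1, 1, 1, and Δ_i = (y_(i+1) − y_i)/h_i = -1, 2, -4:
  1·M_0 + 4·M_1 + 1·M_2 = 6(Δ_1 - Δ_0) = 18
  1·M_1 + 4·M_2 + 1·M_3 = 6(Δ_2 - Δ_1) = -36
Natural end conditions: M_0 = M_3 = 0.
Solving the tridiagonal system: M_0 = 0, M_1 = 36/5, M_2 = -54/5, M_3 = 0.
On [2, 3], with s_2(t) = a_2 + b_2·(t - 2) + c_2·(t - 2)² + d_2·(t - 2)³: c_2 = M_2/2 = -27/5, d_2 = (M_3 - M_2)/(6h_2) = 9/5, b_2 = Δ_2 - h_2(2M_2 + M_3)/6 = -2/5.

-0.4000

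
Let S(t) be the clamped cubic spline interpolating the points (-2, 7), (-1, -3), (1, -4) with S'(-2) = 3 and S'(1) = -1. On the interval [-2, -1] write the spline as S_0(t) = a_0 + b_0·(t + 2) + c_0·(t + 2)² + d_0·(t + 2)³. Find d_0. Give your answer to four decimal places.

11.9167

Let σ_i = S''(x_i). Step sizes h_i = 1, 2; slopes of the chords Δ_i = (y_(i+1) - y_i)/h_i = -10, -1/2.
  1·σ_0 + 6·σ_1 + 2·σ_2 = 6(Δ_1 - Δ_0) = 57
Clamped end conditions give two more equations: 2h_0·σ_0 + h_0·σ_1 = 6(Δ_0 - S'(-2)) = -78 and h_1·σ_1 + 2h_1·σ_2 = 6(S'(1) - Δ_1) = -3.
Forward elimination and back-substitution give σ_0 = -299/6, σ_1 = 65/3, σ_2 = -139/12.
On [-2, -1], with S_0(t) = a_0 + b_0·(t + 2) + c_0·(t + 2)² + d_0·(t + 2)³: c_0 = σ_0/2 = -299/12, d_0 = (σ_1 - σ_0)/(6h_0) = 143/12, b_0 = Δ_0 - h_0(2σ_0 + σ_1)/6 = 3.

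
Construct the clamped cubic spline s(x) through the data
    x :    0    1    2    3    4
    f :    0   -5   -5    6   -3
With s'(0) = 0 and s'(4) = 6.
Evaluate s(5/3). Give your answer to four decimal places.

-7.0278

Put M_i = s'' at the i-th knot. Here h = (1, 1, 1, 1) and Δ = (-5, 0, 11, -9), so the interior equations h_(i-1)·M_(i-1) + 2(h_(i-1)+h_i)·M_i + h_i·M_(i+1) = 6(Δ_i − Δ_(i-1)) read
  1·M_0 + 4·M_1 + 1·M_2 = 6(Δ_1 - Δ_0) = 30
  1·M_1 + 4·M_2 + 1·M_3 = 6(Δ_2 - Δ_1) = 66
  1·M_2 + 4·M_3 + 1·M_4 = 6(Δ_3 - Δ_2) = -120
Clamped end conditions give two more equations: 2h_0·M_0 + h_0·M_1 = 6(Δ_0 - s'(0)) = -30 and h_3·M_3 + 2h_3·M_4 = 6(s'(4) - Δ_3) = 90.
Hence M_0 = -69/4, M_1 = 9/2, M_2 = 117/4, M_3 = -111/2, M_4 = 291/4.
On [1, 2], s(x) = -5 - 51/8·(x - 1) + 9/4·(x - 1)² + 33/8·(x - 1)³.
With (x - 1) = 2/3: s(5/3) = -253/36.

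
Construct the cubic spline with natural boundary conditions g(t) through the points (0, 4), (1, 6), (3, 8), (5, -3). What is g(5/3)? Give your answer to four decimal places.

7.4949

Put M_i = g'' at the i-th knot. Here h = (1, 2, 2) and Δ = (2, 1, -11/2), so the interior equations h_(i-1)·M_(i-1) + 2(h_(i-1)+h_i)·M_i + h_i·M_(i+1) = 6(Δ_i − Δ_(i-1)) read
  1·M_0 + 6·M_1 + 2·M_2 = 6(Δ_1 - Δ_0) = -6
  2·M_1 + 8·M_2 + 2·M_3 = 6(Δ_2 - Δ_1) = -39
Natural end conditions: M_0 = M_3 = 0.
Forward elimination and back-substitution give M_0 = 0, M_1 = 15/22, M_2 = -111/22, M_3 = 0.
On [1, 3], g(t) = 6 + 49/22·(t - 1) + 15/44·(t - 1)² - 21/44·(t - 1)³.
With (t - 1) = 2/3: g(5/3) = 742/99.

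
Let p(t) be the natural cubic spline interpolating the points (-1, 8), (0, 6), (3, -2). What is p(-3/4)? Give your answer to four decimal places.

Write M_i for p''(x_i). With h_i = 1, 3 and divided differences Δ_i = -2, -8/3, the continuity of p' gives the tridiagonal system
  1·M_0 + 8·M_1 + 3·M_2 = 6(Δ_1 - Δ_0) = -4
Natural end conditions: M_0 = M_2 = 0.
Hence M_0 = 0, M_1 = -1/2, M_2 = 0.
On [-1, 0], p(t) = 8 - 23/12·(t + 1) + 0·(t + 1)² - 1/12·(t + 1)³.
With (t + 1) = 1/4: p(-3/4) = 1925/256.

7.5195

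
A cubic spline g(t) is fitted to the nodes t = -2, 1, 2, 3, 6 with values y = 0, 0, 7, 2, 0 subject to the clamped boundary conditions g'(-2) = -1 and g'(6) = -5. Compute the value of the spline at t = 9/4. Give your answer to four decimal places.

Put σ_i = g'' at the i-th knot. Here h = (3, 1, 1, 3) and Δ = (0, 7, -5, -2/3), so the interior equations h_(i-1)·σ_(i-1) + 2(h_(i-1)+h_i)·σ_i + h_i·σ_(i+1) = 6(Δ_i − Δ_(i-1)) read
  3·σ_0 + 8·σ_1 + 1·σ_2 = 6(Δ_1 - Δ_0) = 42
  1·σ_1 + 4·σ_2 + 1·σ_3 = 6(Δ_2 - Δ_1) = -72
  1·σ_2 + 8·σ_3 + 3·σ_4 = 6(Δ_3 - Δ_2) = 26
Clamped end conditions give two more equations: 2h_0·σ_0 + h_0·σ_1 = 6(Δ_0 - g'(-2)) = 6 and h_3·σ_3 + 2h_3·σ_4 = 6(g'(6) - Δ_3) = -26.
Solving: σ_0 = -15/4, σ_1 = 19/2, σ_2 = -91/4, σ_3 = 19/2, σ_4 = -109/12.
On [2, 3], g(t) = 7 + 1·(t - 2) - 91/8·(t - 2)² + 43/8·(t - 2)³.
With (t - 2) = 1/4: g(9/4) = 3391/512.

6.6230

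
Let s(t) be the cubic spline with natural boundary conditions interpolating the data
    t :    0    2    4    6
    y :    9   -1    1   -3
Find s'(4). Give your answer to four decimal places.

0.4000

Put m_i = s'' at the i-th knot. Here h = (2, 2, 2) and Δ = (-5, 1, -2), so the interior equations h_(i-1)·m_(i-1) + 2(h_(i-1)+h_i)·m_i + h_i·m_(i+1) = 6(Δ_i − Δ_(i-1)) read
  2·m_0 + 8·m_1 + 2·m_2 = 6(Δ_1 - Δ_0) = 36
  2·m_1 + 8·m_2 + 2·m_3 = 6(Δ_2 - Δ_1) = -18
Natural end conditions: m_0 = m_3 = 0.
Solving the tridiagonal system: m_0 = 0, m_1 = 27/5, m_2 = -18/5, m_3 = 0.
On [4, 6], s'(t) = b_2 + 2c_2·(t - 4) + 3d_2·(t - 4)² with b_2 = Δ_2 - h_2(2m_2 + m_3)/6 = 2/5, c_2 = m_2/2 = -9/5, d_2 = (m_3 - m_2)/(6h_2) = 3/10. So s'(4) = 2/5.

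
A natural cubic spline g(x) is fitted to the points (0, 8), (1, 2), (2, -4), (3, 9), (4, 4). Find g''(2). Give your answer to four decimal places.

40.2857

With m_i denoting the second derivative at x_i, h_i = 1, 1, 1, 1, and Δ_i = (y_(i+1) − y_i)/h_i = -6, -6, 13, -5:
  1·m_0 + 4·m_1 + 1·m_2 = 6(Δ_1 - Δ_0) = 0
  1·m_1 + 4·m_2 + 1·m_3 = 6(Δ_2 - Δ_1) = 114
  1·m_2 + 4·m_3 + 1·m_4 = 6(Δ_3 - Δ_2) = -108
Natural end conditions: m_0 = m_4 = 0.
Solving: m_0 = 0, m_1 = -141/14, m_2 = 282/7, m_3 = -519/14, m_4 = 0.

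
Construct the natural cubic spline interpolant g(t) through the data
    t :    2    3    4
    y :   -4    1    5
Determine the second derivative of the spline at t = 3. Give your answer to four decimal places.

-1.5000

Write M_i for g''(x_i). With h_i = 1, 1 and divided differences Δ_i = 5, 4, the continuity of g' gives the tridiagonal system
  1·M_0 + 4·M_1 + 1·M_2 = 6(Δ_1 - Δ_0) = -6
Natural end conditions: M_0 = M_2 = 0.
Hence M_0 = 0, M_1 = -3/2, M_2 = 0.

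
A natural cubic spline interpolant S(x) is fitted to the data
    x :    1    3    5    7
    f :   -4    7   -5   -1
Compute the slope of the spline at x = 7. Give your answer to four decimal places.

4.9000

Write σ_i for S''(x_i). With h_i = 2, 2, 2 and divided differences Δ_i = 11/2, -6, 2, the continuity of S' gives the tridiagonal system
  2·σ_0 + 8·σ_1 + 2·σ_2 = 6(Δ_1 - Δ_0) = -69
  2·σ_1 + 8·σ_2 + 2·σ_3 = 6(Δ_2 - Δ_1) = 48
Natural end conditions: σ_0 = σ_3 = 0.
Solving: σ_0 = 0, σ_1 = -54/5, σ_2 = 87/10, σ_3 = 0.
On [5, 7], S'(x) = b_2 + 2c_2·(x - 5) + 3d_2·(x - 5)² with b_2 = Δ_2 - h_2(2σ_2 + σ_3)/6 = -19/5, c_2 = σ_2/2 = 87/20, d_2 = (σ_3 - σ_2)/(6h_2) = -29/40. So S'(7) = 49/10.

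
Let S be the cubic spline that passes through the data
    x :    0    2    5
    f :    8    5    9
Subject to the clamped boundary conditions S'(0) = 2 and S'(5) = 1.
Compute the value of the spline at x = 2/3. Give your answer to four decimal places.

Write m_i for S''(x_i). With h_i = 2, 3 and divided differences Δ_i = -3/2, 4/3, the continuity of S' gives the tridiagonal system
  2·m_0 + 10·m_1 + 3·m_2 = 6(Δ_1 - Δ_0) = 17
Clamped end conditions give two more equations: 2h_0·m_0 + h_0·m_1 = 6(Δ_0 - S'(0)) = -21 and h_1·m_1 + 2h_1·m_2 = 6(S'(5) - Δ_1) = -2.
Hence m_0 = -143/20, m_1 = 19/5, m_2 = -67/30.
On [0, 2], S(x) = 8 + 2·x - 143/40·x² + 73/80·x³.
With x = 2/3: S(2/3) = 1082/135.

8.0148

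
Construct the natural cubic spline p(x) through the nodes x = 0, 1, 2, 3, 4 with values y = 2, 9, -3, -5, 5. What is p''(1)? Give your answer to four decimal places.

Put M_i = p'' at the i-th knot. Here h = (1, 1, 1, 1) and Δ = (7, -12, -2, 10), so the interior equations h_(i-1)·M_(i-1) + 2(h_(i-1)+h_i)·M_i + h_i·M_(i+1) = 6(Δ_i − Δ_(i-1)) read
  1·M_0 + 4·M_1 + 1·M_2 = 6(Δ_1 - Δ_0) = -114
  1·M_1 + 4·M_2 + 1·M_3 = 6(Δ_2 - Δ_1) = 60
  1·M_2 + 4·M_3 + 1·M_4 = 6(Δ_3 - Δ_2) = 72
Natural end conditions: M_0 = M_4 = 0.
Forward elimination and back-substitution give M_0 = 0, M_1 = -939/28, M_2 = 141/7, M_3 = 363/28, M_4 = 0.

-33.5357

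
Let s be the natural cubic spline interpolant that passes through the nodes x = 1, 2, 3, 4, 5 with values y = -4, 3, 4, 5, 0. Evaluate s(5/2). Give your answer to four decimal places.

3.8214

With M_i denoting the second derivative at x_i, h_i = 1, 1, 1, 1, and Δ_i = (y_(i+1) − y_i)/h_i = 7, 1, 1, -5:
  1·M_0 + 4·M_1 + 1·M_2 = 6(Δ_1 - Δ_0) = -36
  1·M_1 + 4·M_2 + 1·M_3 = 6(Δ_2 - Δ_1) = 0
  1·M_2 + 4·M_3 + 1·M_4 = 6(Δ_3 - Δ_2) = -36
Natural end conditions: M_0 = M_4 = 0.
Solving: M_0 = 0, M_1 = -72/7, M_2 = 36/7, M_3 = -72/7, M_4 = 0.
On [2, 3], s(x) = 3 + 25/7·(x - 2) - 36/7·(x - 2)² + 18/7·(x - 2)³.
With (x - 2) = 1/2: s(5/2) = 107/28.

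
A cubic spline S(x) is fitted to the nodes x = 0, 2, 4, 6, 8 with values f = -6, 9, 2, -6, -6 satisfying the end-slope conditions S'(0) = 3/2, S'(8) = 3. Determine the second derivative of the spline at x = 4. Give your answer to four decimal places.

2.4375

With M_i denoting the second derivative at x_i, h_i = 2, 2, 2, 2, and Δ_i = (y_(i+1) − y_i)/h_i = 15/2, -7/2, -4, 0:
  2·M_0 + 8·M_1 + 2·M_2 = 6(Δ_1 - Δ_0) = -66
  2·M_1 + 8·M_2 + 2·M_3 = 6(Δ_2 - Δ_1) = -3
  2·M_2 + 8·M_3 + 2·M_4 = 6(Δ_3 - Δ_2) = 24
Clamped end conditions give two more equations: 2h_0·M_0 + h_0·M_1 = 6(Δ_0 - S'(0)) = 36 and h_3·M_3 + 2h_3·M_4 = 6(S'(8) - Δ_3) = 18.
Forward elimination and back-substitution give M_0 = 1719/112, M_1 = -711/56, M_2 = 39/16, M_3 = 81/56, M_4 = 423/112.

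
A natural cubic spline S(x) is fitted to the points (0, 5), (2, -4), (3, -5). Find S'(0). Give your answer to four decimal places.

-5.6667

Write σ_i for S''(x_i). With h_i = 2, 1 and divided differences Δ_i = -9/2, -1, the continuity of S' gives the tridiagonal system
  2·σ_0 + 6·σ_1 + 1·σ_2 = 6(Δ_1 - Δ_0) = 21
Natural end conditions: σ_0 = σ_2 = 0.
Hence σ_0 = 0, σ_1 = 7/2, σ_2 = 0.
On [0, 2], S'(x) = b_0 + 2c_0·x + 3d_0·x² with b_0 = Δ_0 - h_0(2σ_0 + σ_1)/6 = -17/3, c_0 = σ_0/2 = 0, d_0 = (σ_1 - σ_0)/(6h_0) = 7/24. So S'(0) = -17/3.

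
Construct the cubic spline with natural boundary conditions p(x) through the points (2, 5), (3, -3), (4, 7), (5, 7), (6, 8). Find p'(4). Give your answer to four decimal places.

7.1250

With σ_i denoting the second derivative at x_i, h_i = 1, 1, 1, 1, and Δ_i = (y_(i+1) − y_i)/h_i = -8, 10, 0, 1:
  1·σ_0 + 4·σ_1 + 1·σ_2 = 6(Δ_1 - Δ_0) = 108
  1·σ_1 + 4·σ_2 + 1·σ_3 = 6(Δ_2 - Δ_1) = -60
  1·σ_2 + 4·σ_3 + 1·σ_4 = 6(Δ_3 - Δ_2) = 6
Natural end conditions: σ_0 = σ_4 = 0.
Solving the tridiagonal system: σ_0 = 0, σ_1 = 933/28, σ_2 = -177/7, σ_3 = 219/28, σ_4 = 0.
On [4, 5], p'(x) = b_2 + 2c_2·(x - 4) + 3d_2·(x - 4)² with b_2 = Δ_2 - h_2(2σ_2 + σ_3)/6 = 57/8, c_2 = σ_2/2 = -177/14, d_2 = (σ_3 - σ_2)/(6h_2) = 309/56. So p'(4) = 57/8.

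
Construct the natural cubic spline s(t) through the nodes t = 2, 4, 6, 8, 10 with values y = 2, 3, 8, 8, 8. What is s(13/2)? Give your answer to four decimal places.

8.4621

Write m_i for s''(x_i). With h_i = 2, 2, 2, 2 and divided differences Δ_i = 1/2, 5/2, 0, 0, the continuity of s' gives the tridiagonal system
  2·m_0 + 8·m_1 + 2·m_2 = 6(Δ_1 - Δ_0) = 12
  2·m_1 + 8·m_2 + 2·m_3 = 6(Δ_2 - Δ_1) = -15
  2·m_2 + 8·m_3 + 2·m_4 = 6(Δ_3 - Δ_2) = 0
Natural end conditions: m_0 = m_4 = 0.
Solving the tridiagonal system: m_0 = 0, m_1 = 15/7, m_2 = -18/7, m_3 = 9/14, m_4 = 0.
On [6, 8], s(t) = 8 + 3/2·(t - 6) - 9/7·(t - 6)² + 15/56·(t - 6)³.
With (t - 6) = 1/2: s(13/2) = 3791/448.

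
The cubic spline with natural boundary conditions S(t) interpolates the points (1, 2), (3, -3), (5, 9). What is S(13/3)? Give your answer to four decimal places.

3.7407

Put M_i = S'' at the i-th knot. Here h = (2, 2) and Δ = (-5/2, 6), so the interior equations h_(i-1)·M_(i-1) + 2(h_(i-1)+h_i)·M_i + h_i·M_(i+1) = 6(Δ_i − Δ_(i-1)) read
  2·M_0 + 8·M_1 + 2·M_2 = 6(Δ_1 - Δ_0) = 51
Natural end conditions: M_0 = M_2 = 0.
Solving: M_0 = 0, M_1 = 51/8, M_2 = 0.
On [3, 5], S(t) = -3 + 7/4·(t - 3) + 51/16·(t - 3)² - 17/32·(t - 3)³.
With (t - 3) = 4/3: S(13/3) = 101/27.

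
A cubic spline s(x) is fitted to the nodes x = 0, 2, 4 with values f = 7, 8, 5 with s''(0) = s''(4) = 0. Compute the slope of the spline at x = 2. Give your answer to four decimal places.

With m_i denoting the second derivative at x_i, h_i = 2, 2, and Δ_i = (y_(i+1) − y_i)/h_i = 1/2, -3/2:
  2·m_0 + 8·m_1 + 2·m_2 = 6(Δ_1 - Δ_0) = -12
Natural end conditions: m_0 = m_2 = 0.
Forward elimination and back-substitution give m_0 = 0, m_1 = -3/2, m_2 = 0.
On [2, 4], s'(x) = b_1 + 2c_1·(x - 2) + 3d_1·(x - 2)² with b_1 = Δ_1 - h_1(2m_1 + m_2)/6 = -1/2, c_1 = m_1/2 = -3/4, d_1 = (m_2 - m_1)/(6h_1) = 1/8. So s'(2) = -1/2.

-0.5000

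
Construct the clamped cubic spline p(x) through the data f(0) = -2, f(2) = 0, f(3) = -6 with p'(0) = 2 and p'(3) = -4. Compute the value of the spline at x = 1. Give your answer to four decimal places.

0.6250

Write M_i for p''(x_i). With h_i = 2, 1 and divided differences Δ_i = 1, -6, the continuity of p' gives the tridiagonal system
  2·M_0 + 6·M_1 + 1·M_2 = 6(Δ_1 - Δ_0) = -42
Clamped end conditions give two more equations: 2h_0·M_0 + h_0·M_1 = 6(Δ_0 - p'(0)) = -6 and h_1·M_1 + 2h_1·M_2 = 6(p'(3) - Δ_1) = 12.
Forward elimination and back-substitution give M_0 = 7/2, M_1 = -10, M_2 = 11.
On [0, 2], p(x) = -2 + 2·x + 7/4·x² - 9/8·x³.
With x = 1: p(1) = 5/8.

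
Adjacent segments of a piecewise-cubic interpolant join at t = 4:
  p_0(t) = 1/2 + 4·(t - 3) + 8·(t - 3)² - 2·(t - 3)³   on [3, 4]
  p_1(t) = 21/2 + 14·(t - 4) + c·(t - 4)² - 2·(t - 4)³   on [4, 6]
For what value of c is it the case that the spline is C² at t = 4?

p_0''(t) = 16 - 12·(t - 3), so p_0''(4) = 4. On the right, p_1''(4) = 2c, so c = 2.

2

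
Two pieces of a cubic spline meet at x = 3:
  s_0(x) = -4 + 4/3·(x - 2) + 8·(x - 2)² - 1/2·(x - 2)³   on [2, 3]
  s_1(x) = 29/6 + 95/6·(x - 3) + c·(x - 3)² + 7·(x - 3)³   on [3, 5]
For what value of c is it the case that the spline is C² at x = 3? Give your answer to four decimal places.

s_0''(x) = 16 - 3·(x - 2), so s_0''(3) = 13. On the right, s_1''(3) = 2c, so c = 13/2.

6.5000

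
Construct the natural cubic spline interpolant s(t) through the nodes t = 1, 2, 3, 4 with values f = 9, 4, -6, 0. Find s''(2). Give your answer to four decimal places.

-14.4000

With m_i denoting the second derivative at x_i, h_i = 1, 1, 1, and Δ_i = (y_(i+1) − y_i)/h_i = -5, -10, 6:
  1·m_0 + 4·m_1 + 1·m_2 = 6(Δ_1 - Δ_0) = -30
  1·m_1 + 4·m_2 + 1·m_3 = 6(Δ_2 - Δ_1) = 96
Natural end conditions: m_0 = m_3 = 0.
Forward elimination and back-substitution give m_0 = 0, m_1 = -72/5, m_2 = 138/5, m_3 = 0.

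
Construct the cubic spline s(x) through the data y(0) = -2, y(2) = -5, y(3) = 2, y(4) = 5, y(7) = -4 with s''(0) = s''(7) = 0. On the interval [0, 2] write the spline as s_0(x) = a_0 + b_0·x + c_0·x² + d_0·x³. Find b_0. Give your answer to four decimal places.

-4.7528

Write M_i for s''(x_i). With h_i = 2, 1, 1, 3 and divided differences Δ_i = -3/2, 7, 3, -3, the continuity of s' gives the tridiagonal system
  2·M_0 + 6·M_1 + 1·M_2 = 6(Δ_1 - Δ_0) = 51
  1·M_1 + 4·M_2 + 1·M_3 = 6(Δ_2 - Δ_1) = -24
  1·M_2 + 8·M_3 + 3·M_4 = 6(Δ_3 - Δ_2) = -36
Natural end conditions: M_0 = M_4 = 0.
Solving the tridiagonal system: M_0 = 0, M_1 = 1737/178, M_2 = -672/89, M_3 = -633/178, M_4 = 0.
On [0, 2], with s_0(x) = a_0 + b_0·x + c_0·x² + d_0·x³: c_0 = M_0/2 = 0, d_0 = (M_1 - M_0)/(6h_0) = 579/712, b_0 = Δ_0 - h_0(2M_0 + M_1)/6 = -423/89.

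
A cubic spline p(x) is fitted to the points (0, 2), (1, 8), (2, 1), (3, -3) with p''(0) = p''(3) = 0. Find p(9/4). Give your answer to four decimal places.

-0.5469

Let M_i = p''(x_i). Step sizes h_i = 1, 1, 1; slopes of the chords Δ_i = (y_(i+1) - y_i)/h_i = 6, -7, -4.
  1·M_0 + 4·M_1 + 1·M_2 = 6(Δ_1 - Δ_0) = -78
  1·M_1 + 4·M_2 + 1·M_3 = 6(Δ_2 - Δ_1) = 18
Natural end conditions: M_0 = M_3 = 0.
Solving the tridiagonal system: M_0 = 0, M_1 = -22, M_2 = 10, M_3 = 0.
On [2, 3], p(x) = 1 - 22/3·(x - 2) + 5·(x - 2)² - 5/3·(x - 2)³.
With (x - 2) = 1/4: p(9/4) = -35/64.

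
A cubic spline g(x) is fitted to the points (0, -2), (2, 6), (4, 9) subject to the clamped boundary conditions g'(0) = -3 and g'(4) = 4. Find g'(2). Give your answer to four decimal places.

With M_i denoting the second derivative at x_i, h_i = 2, 2, and Δ_i = (y_(i+1) − y_i)/h_i = 4, 3/2:
  2·M_0 + 8·M_1 + 2·M_2 = 6(Δ_1 - Δ_0) = -15
Clamped end conditions give two more equations: 2h_0·M_0 + h_0·M_1 = 6(Δ_0 - g'(0)) = 42 and h_1·M_1 + 2h_1·M_2 = 6(g'(4) - Δ_1) = 15.
Forward elimination and back-substitution give M_0 = 113/8, M_1 = -29/4, M_2 = 59/8.
On [2, 4], g'(x) = b_1 + 2c_1·(x - 2) + 3d_1·(x - 2)² with b_1 = Δ_1 - h_1(2M_1 + M_2)/6 = 31/8, c_1 = M_1/2 = -29/8, d_1 = (M_2 - M_1)/(6h_1) = 39/32. So g'(2) = 31/8.

3.8750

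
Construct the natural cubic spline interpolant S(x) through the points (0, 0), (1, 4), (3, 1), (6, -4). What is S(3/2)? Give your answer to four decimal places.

Put σ_i = S'' at the i-th knot. Here h = (1, 2, 3) and Δ = (4, -3/2, -5/3), so the interior equations h_(i-1)·σ_(i-1) + 2(h_(i-1)+h_i)·σ_i + h_i·σ_(i+1) = 6(Δ_i − Δ_(i-1)) read
  1·σ_0 + 6·σ_1 + 2·σ_2 = 6(Δ_1 - Δ_0) = -33
  2·σ_1 + 10·σ_2 + 3·σ_3 = 6(Δ_2 - Δ_1) = -1
Natural end conditions: σ_0 = σ_3 = 0.
Solving the tridiagonal system: σ_0 = 0, σ_1 = -41/7, σ_2 = 15/14, σ_3 = 0.
On [1, 3], S(x) = 4 + 43/21·(x - 1) - 41/14·(x - 1)² + 97/168·(x - 1)³.
With (x - 1) = 1/2: S(3/2) = 1955/448.

4.3638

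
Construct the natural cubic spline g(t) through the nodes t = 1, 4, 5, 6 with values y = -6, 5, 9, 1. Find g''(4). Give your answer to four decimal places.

Put σ_i = g'' at the i-th knot. Here h = (3, 1, 1) and Δ = (11/3, 4, -8), so the interior equations h_(i-1)·σ_(i-1) + 2(h_(i-1)+h_i)·σ_i + h_i·σ_(i+1) = 6(Δ_i − Δ_(i-1)) read
  3·σ_0 + 8·σ_1 + 1·σ_2 = 6(Δ_1 - Δ_0) = 2
  1·σ_1 + 4·σ_2 + 1·σ_3 = 6(Δ_2 - Δ_1) = -72
Natural end conditions: σ_0 = σ_3 = 0.
Forward elimination and back-substitution give σ_0 = 0, σ_1 = 80/31, σ_2 = -578/31, σ_3 = 0.

2.5806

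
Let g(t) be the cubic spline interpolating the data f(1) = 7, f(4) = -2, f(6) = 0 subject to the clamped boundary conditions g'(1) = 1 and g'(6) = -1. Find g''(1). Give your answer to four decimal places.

Write σ_i for g''(x_i). With h_i = 3, 2 and divided differences Δ_i = -3, 1, the continuity of g' gives the tridiagonal system
  3·σ_0 + 10·σ_1 + 2·σ_2 = 6(Δ_1 - Δ_0) = 24
Clamped end conditions give two more equations: 2h_0·σ_0 + h_0·σ_1 = 6(Δ_0 - g'(1)) = -24 and h_1·σ_1 + 2h_1·σ_2 = 6(g'(6) - Δ_1) = -12.
Forward elimination and back-substitution give σ_0 = -34/5, σ_1 = 28/5, σ_2 = -29/5.

-6.8000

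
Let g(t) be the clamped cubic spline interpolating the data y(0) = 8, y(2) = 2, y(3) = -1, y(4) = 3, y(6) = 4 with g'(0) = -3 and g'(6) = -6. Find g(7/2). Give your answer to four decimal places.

0.4313

Let M_i = g''(x_i). Step sizes h_i = 2, 1, 1, 2; slopes of the chords Δ_i = (y_(i+1) - y_i)/h_i = -3, -3, 4, 1/2.
  2·M_0 + 6·M_1 + 1·M_2 = 6(Δ_1 - Δ_0) = 0
  1·M_1 + 4·M_2 + 1·M_3 = 6(Δ_2 - Δ_1) = 42
  1·M_2 + 6·M_3 + 2·M_4 = 6(Δ_3 - Δ_2) = -21
Clamped end conditions give two more equations: 2h_0·M_0 + h_0·M_1 = 6(Δ_0 - g'(0)) = 0 and h_3·M_3 + 2h_3·M_4 = 6(g'(6) - Δ_3) = -39.
Forward elimination and back-substitution give M_0 = 47/40, M_1 = -47/20, M_2 = 47/4, M_3 = -53/20, M_4 = -337/40.
On [3, 4], g(t) = -1 + 21/40·(t - 3) + 47/8·(t - 3)² - 12/5·(t - 3)³.
With (t - 3) = 1/2: g(7/2) = 69/160.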